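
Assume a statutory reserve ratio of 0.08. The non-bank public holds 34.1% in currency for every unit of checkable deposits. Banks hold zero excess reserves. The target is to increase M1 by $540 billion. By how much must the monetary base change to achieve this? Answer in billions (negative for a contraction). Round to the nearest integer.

The money multiplier is m = (1 + c) / (rr + c) = (1 + 0.341) / (0.08 + 0.341) ≈ 3.1853.
ΔMB = ΔM / m = (+540) / 3.1853 ≈ 169.5288 billion.

$170 billion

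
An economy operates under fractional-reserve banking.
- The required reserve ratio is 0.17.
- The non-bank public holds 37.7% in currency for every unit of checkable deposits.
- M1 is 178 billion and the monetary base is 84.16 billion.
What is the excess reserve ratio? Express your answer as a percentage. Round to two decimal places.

Using m = M/MB = 178/84.16 ≈ 2.115019. Since m = (1 + c)/(c + rr + e), the denominator satisfies c + rr + e = (1 + c)/m = (1 + 0.377) / 2.115019 ≈ 0.651058.
With c = 0.377 and rr = 0.17, the excess reserve ratio is 0.651058 − 0.377 − 0.17 = 0.104058.

10.41%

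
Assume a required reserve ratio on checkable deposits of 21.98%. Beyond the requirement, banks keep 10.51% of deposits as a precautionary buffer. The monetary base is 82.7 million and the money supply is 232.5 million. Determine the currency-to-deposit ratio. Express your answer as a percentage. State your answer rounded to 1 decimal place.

Using m = M/MB = 232.5/82.7 ≈ 2.811366. From m = (1 + c)/(c + rr + e), rearranging gives 1 + c = m·(c + rr + e), so c·(1 − m) = m·(rr + e) − 1.
Hence c = [m·(rr + e) − 1]/(1 − m) = [2.811366 × (0.2198 + 0.1051) − 1] / (1 − 2.811366) ≈ 0.047802.

4.8%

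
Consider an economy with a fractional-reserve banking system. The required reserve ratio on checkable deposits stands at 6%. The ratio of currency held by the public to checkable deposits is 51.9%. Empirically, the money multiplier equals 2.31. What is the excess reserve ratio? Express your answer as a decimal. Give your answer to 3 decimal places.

0.079

Using m = 2.31. Since m = (1 + c)/(c + rr + e), the denominator satisfies c + rr + e = (1 + c)/m = (1 + 0.519) / 2.31 ≈ 0.657576.
With c = 0.519 and rr = 0.06, the excess reserve ratio is 0.657576 − 0.519 − 0.06 = 0.078576.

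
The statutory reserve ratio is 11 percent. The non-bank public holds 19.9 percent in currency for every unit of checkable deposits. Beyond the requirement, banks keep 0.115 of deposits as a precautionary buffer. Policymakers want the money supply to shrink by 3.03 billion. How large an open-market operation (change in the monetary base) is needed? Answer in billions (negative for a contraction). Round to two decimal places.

The money multiplier is m = (1 + c) / (rr + e + c) = (1 + 0.199) / (0.11 + 0.115 + 0.199) ≈ 2.8278.
ΔMB = ΔM / m = (−3.03) / 2.8278 ≈ -1.0715 billion.

-1.07 billion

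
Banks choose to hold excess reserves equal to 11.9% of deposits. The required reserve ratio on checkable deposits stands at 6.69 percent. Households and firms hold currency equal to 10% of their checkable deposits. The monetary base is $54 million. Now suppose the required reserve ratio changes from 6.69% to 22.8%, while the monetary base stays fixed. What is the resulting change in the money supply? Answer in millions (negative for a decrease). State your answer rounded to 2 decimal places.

Initially m₁ = (1 + 0.1) / (0.0669 + 0.119 + 0.1) ≈ 3.84750, so M₁ = 3.84750 × 54 = 207.765 million.
After the change m₂ = (1 + 0.1) / (0.228 + 0.119 + 0.1) ≈ 2.46085, so M₂ = 2.46085 × 54 = 132.8859 million.
ΔM = M₂ − M₁ = 132.8859 − 207.765 = -74.8791 million.

-74.88 million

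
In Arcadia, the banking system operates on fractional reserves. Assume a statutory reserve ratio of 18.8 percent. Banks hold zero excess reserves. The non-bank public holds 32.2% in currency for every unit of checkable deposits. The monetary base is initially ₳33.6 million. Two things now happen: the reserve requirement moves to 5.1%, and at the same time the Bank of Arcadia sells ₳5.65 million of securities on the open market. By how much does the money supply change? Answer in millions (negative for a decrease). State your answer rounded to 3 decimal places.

₳11.965 million

Before: m₁ = (1 + 0.322) / (0.188 + 0.322) ≈ 2.592157, MB₁ = 33.6, so M₁ = 2.592157 × 33.6 ≈ 87.0965 million.
After: m₂ = (1 + 0.322) / (0.051 + 0.322) ≈ 3.544236, MB₂ = 33.6 − 5.65 = 27.95, so M₂ = 3.544236 × 27.95 ≈ 99.0614 million.
ΔM = M₂ − M₁ = 99.0614 − 87.0965 = 11.9649 million.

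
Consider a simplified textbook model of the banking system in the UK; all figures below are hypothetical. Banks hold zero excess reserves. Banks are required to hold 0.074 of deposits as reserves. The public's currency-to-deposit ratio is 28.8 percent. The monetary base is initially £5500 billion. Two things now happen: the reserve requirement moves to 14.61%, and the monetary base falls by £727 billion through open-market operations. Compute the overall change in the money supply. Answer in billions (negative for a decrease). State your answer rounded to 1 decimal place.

Before: m₁ = (1 + 0.288) / (0.074 + 0.288) ≈ 3.558011, MB₁ = 5500, so M₁ = 3.558011 × 5500 = 19569.0605 billion.
After: m₂ = (1 + 0.288) / (0.1461 + 0.288) ≈ 2.967058, MB₂ = 5500 − 727 = 4773, so M₂ = 2.967058 × 4773 ≈ 14161.7678 billion.
ΔM = M₂ − M₁ = 14161.7678 − 19569.0605 = -5407.2927 billion.

-5407.3 billion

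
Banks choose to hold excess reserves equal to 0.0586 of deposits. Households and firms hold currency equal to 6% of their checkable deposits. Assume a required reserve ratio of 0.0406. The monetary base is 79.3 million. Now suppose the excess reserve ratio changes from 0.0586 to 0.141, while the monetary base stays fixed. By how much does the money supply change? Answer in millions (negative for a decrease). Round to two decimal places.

-180.08 million

Initially m₁ = (1 + 0.06) / (0.0406 + 0.0586 + 0.06) ≈ 6.65829, so M₁ = 6.65829 × 79.3 ≈ 528.0024 million.
After the change m₂ = (1 + 0.06) / (0.0406 + 0.141 + 0.06) ≈ 4.38742, so M₂ = 4.38742 × 79.3 ≈ 347.9224 million.
ΔM = M₂ − M₁ = 347.9224 − 528.0024 = -180.08 million.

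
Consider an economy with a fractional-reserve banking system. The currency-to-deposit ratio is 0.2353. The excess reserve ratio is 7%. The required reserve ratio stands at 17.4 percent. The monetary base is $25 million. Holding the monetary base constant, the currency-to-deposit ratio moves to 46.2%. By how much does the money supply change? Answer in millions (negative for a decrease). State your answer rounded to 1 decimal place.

Initially m₁ = (1 + 0.2353) / (0.174 + 0.07 + 0.2353) ≈ 2.5773, so M₁ = 2.5773 × 25 = 64.4325 million.
After the change m₂ = (1 + 0.462) / (0.174 + 0.07 + 0.462) ≈ 2.0708, so M₂ = 2.0708 × 25 = 51.77 million.
ΔM = M₂ − M₁ = 51.77 − 64.4325 = -12.6625 million.

-12.7 million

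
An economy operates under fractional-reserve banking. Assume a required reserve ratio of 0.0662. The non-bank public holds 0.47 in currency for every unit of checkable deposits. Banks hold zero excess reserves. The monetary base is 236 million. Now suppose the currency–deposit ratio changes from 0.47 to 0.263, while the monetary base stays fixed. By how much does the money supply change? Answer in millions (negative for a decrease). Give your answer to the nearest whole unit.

Initially m₁ = (1 + 0.47) / (0.0662 + 0.47) ≈ 2.7415, so M₁ = 2.7415 × 236 = 646.994 million.
After the change m₂ = (1 + 0.263) / (0.0662 + 0.263) ≈ 3.8366, so M₂ = 3.8366 × 236 = 905.4376 million.
ΔM = M₂ − M₁ = 905.4376 − 646.994 = 258.4436 million.

258 million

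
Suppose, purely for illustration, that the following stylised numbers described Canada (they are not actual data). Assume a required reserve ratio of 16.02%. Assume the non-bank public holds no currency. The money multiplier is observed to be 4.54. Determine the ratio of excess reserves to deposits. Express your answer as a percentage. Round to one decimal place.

6.0%

Using m = 4.54. Since m = (1 + c)/(c + rr + e), the denominator satisfies c + rr + e = (1 + c)/m = (1 + 0) / 4.54 ≈ 0.220264.
With c = 0 and rr = 0.1602, the ratio of excess reserves to deposits is 0.220264 − 0 − 0.1602 = 0.060064.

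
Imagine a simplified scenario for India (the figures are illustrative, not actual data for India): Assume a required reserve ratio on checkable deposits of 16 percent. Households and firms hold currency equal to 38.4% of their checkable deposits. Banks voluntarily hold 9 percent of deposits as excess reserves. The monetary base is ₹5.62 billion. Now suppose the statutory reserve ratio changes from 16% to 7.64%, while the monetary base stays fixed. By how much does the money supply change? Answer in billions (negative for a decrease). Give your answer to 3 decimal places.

Initially m₁ = (1 + 0.384) / (0.16 + 0.09 + 0.384) ≈ 2.18297, so M₁ = 2.18297 × 5.62 ≈ 12.2683 billion.
After the change m₂ = (1 + 0.384) / (0.0764 + 0.09 + 0.384) ≈ 2.51453, so M₂ = 2.51453 × 5.62 ≈ 14.1317 billion.
ΔM = M₂ − M₁ = 14.1317 − 12.2683 = 1.8634 billion.

₹1.863 billion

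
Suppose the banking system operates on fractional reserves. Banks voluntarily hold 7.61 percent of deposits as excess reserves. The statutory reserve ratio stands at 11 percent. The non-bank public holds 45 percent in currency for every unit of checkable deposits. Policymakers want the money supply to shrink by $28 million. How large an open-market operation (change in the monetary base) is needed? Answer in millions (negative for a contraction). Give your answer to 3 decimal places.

The money multiplier is m = (1 + c) / (rr + e + c) = (1 + 0.45) / (0.11 + 0.0761 + 0.45) ≈ 2.279516.
ΔMB = ΔM / m = (−28) / 2.279516 ≈ -12.2833 million.

-12.283 million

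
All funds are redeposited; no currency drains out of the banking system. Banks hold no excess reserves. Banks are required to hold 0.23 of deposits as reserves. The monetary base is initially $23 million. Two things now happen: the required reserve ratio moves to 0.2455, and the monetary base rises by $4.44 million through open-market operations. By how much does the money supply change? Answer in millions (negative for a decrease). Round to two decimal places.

Before: m₁ = 1 / (0.23) ≈ 4.34783, MB₁ = 23, so M₁ = 4.34783 × 23 ≈ 100.0001 million.
After: m₂ = 1 / (0.2455) ≈ 4.07332, MB₂ = 23 + 4.44 = 27.44, so M₂ = 4.07332 × 27.44 ≈ 111.7719 million.
ΔM = M₂ − M₁ = 111.7719 − 100.0001 = 11.7718 million.

$11.77 million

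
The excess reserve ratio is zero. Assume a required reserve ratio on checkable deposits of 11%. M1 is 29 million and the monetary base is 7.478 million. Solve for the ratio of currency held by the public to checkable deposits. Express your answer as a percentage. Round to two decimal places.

Using m = M/MB = 29/7.478 ≈ 3.878042. From m = (1 + c)/(c + rr + e), rearranging gives 1 + c = m·(c + rr + e), so c·(1 − m) = m·(rr + e) − 1.
Hence c = [m·(rr + e) − 1]/(1 − m) = [3.878042 × (0.11 + 0) − 1] / (1 − 3.878042) ≈ 0.199238.

19.92%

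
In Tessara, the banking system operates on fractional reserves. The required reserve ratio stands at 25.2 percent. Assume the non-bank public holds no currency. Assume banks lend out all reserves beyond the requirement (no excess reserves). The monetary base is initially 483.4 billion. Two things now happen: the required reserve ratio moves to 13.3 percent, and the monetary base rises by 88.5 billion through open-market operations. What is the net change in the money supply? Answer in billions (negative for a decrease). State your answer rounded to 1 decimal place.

Before: m₁ = 1 / (0.252) ≈ 3.96825, MB₁ = 483.4, so M₁ = 3.96825 × 483.4 ≈ 1918.252 billion.
After: m₂ = 1 / (0.133) ≈ 7.51880, MB₂ = 483.4 + 88.5 = 571.9, so M₂ = 7.51880 × 571.9 ≈ 4300.0017 billion.
ΔM = M₂ − M₁ = 4300.0017 − 1918.252 = 2381.7497 billion.

2381.7 billion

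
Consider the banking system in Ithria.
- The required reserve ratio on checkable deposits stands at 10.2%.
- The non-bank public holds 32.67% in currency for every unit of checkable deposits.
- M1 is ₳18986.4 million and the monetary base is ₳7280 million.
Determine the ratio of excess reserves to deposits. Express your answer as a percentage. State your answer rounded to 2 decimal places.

8.00%

Using m = M/MB = 18986.4/7280 ≈ 2.608022. Since m = (1 + c)/(c + rr + e), the denominator satisfies c + rr + e = (1 + c)/m = (1 + 0.3267) / 2.608022 ≈ 0.508700.
With c = 0.3267 and rr = 0.102, the ratio of excess reserves to deposits is 0.508700 − 0.3267 − 0.102 = 0.08.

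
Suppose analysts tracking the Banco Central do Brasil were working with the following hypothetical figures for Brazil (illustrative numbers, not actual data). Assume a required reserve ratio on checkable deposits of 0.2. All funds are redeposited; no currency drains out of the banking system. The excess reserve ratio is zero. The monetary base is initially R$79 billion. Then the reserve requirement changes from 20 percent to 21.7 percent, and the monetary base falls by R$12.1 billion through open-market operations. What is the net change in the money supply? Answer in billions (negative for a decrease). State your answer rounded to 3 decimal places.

Before: m₁ = 1 / (0.2) = 5, MB₁ = 79, so M₁ = 5 × 79 = 395 billion.
After: m₂ = 1 / (0.217) ≈ 4.608295, MB₂ = 79 − 12.1 = 66.9, so M₂ = 4.608295 × 66.9 ≈ 308.2949 billion.
ΔM = M₂ − M₁ = 308.2949 − 395 = -86.7051 billion.

-86.705 billion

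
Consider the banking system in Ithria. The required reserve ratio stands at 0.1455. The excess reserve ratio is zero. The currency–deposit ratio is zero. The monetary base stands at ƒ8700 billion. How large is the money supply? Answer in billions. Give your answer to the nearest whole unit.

With no currency drain or excess reserves, the money multiplier is m = 1/rr = 1/0.1455 ≈ 6.87285.
Money supply M = m × MB = 6.87285 × 8700 = 59793.795 billion.

ƒ59794 billion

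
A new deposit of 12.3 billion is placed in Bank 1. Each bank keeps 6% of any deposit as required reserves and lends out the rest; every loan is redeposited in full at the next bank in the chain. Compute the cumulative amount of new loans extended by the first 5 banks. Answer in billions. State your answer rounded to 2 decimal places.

Bank i lends (1 − rr)^i of the original deposit: Bank 1 lends 12.3·0.9400 = 11.5620, Bank 2 lends 12.3·0.9400² ≈ 10.8683, and so on.
Summing a geometric series: total = 12.3·[0.9400·(1 − 0.9400^5) / (1 − 0.9400)] ≈ 51.2767 billion.

51.28 billion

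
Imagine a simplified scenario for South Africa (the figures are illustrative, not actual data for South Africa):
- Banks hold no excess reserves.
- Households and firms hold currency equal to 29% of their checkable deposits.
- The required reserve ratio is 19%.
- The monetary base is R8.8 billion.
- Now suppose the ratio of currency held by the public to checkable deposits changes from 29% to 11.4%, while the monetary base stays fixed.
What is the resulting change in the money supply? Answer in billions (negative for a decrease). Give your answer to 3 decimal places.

Initially m₁ = (1 + 0.29) / (0.19 + 0.29) = 2.68750, so M₁ = 2.68750 × 8.8 = 23.65 billion.
After the change m₂ = (1 + 0.114) / (0.19 + 0.114) ≈ 3.66447, so M₂ = 3.66447 × 8.8 ≈ 32.2473 billion.
ΔM = M₂ − M₁ = 32.2473 − 23.65 = 8.5973 billion.

R8.597 billion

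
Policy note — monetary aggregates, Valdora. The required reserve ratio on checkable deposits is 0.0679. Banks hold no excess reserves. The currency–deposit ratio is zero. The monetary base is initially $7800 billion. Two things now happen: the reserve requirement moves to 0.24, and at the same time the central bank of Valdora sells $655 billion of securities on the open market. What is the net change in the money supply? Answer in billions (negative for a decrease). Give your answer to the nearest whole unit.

Before: m₁ = 1 / (0.0679) ≈ 14.72754, MB₁ = 7800, so M₁ = 14.72754 × 7800 = 114874.812 billion.
After: m₂ = 1 / (0.24) ≈ 4.16667, MB₂ = 7800 − 655 = 7145, so M₂ = 4.16667 × 7145 ≈ 29770.8571 billion.
ΔM = M₂ − M₁ = 29770.8571 − 114874.812 = -85103.9549 billion.

-85104 billion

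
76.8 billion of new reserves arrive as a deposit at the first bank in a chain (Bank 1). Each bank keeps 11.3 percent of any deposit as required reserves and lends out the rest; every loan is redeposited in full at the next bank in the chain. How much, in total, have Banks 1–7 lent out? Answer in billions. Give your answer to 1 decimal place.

Bank i lends (1 − rr)^i of the original deposit: Bank 1 lends 76.8·0.8870 = 68.1216, Bank 2 lends 76.8·0.8870² ≈ 60.4239, and so on.
Summing a geometric series: total = 76.8·[0.8870·(1 − 0.8870^7) / (1 − 0.8870)] ≈ 342.4276 billion.

342.4 billion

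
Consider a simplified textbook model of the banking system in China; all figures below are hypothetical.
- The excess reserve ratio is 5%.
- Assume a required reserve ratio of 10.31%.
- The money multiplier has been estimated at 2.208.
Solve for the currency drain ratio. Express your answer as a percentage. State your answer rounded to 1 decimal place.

Using m = 2.208. From m = (1 + c)/(c + rr + e), rearranging gives 1 + c = m·(c + rr + e), so c·(1 − m) = m·(rr + e) − 1.
Hence c = [m·(rr + e) − 1]/(1 − m) = [2.208 × (0.1031 + 0.05) − 1] / (1 − 2.208) ≈ 0.547976.

54.8%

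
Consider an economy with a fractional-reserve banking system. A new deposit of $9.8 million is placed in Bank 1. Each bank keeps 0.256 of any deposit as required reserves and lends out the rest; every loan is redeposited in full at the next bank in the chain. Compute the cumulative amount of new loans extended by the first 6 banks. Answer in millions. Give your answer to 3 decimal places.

$23.651 million

Bank i lends (1 − rr)^i of the original deposit: Bank 1 lends 9.8·0.7440 = 7.2912, Bank 2 lends 9.8·0.7440² ≈ 5.4247, and so on.
Summing a geometric series: total = 9.8·[0.7440·(1 − 0.7440^6) / (1 − 0.7440)] ≈ 23.6507 million.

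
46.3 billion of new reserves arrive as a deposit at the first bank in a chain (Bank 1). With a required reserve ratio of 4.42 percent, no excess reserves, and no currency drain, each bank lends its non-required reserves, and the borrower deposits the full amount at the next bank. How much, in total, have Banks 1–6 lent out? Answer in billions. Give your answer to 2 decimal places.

Bank i lends (1 − rr)^i of the original deposit: Bank 1 lends 46.3·0.9558 ≈ 44.2535, Bank 2 lends 46.3·0.9558² ≈ 42.2975, and so on.
Summing a geometric series: total = 46.3·[0.9558·(1 − 0.9558^6) / (1 − 0.9558)] ≈ 237.8539 billion.

237.85 billion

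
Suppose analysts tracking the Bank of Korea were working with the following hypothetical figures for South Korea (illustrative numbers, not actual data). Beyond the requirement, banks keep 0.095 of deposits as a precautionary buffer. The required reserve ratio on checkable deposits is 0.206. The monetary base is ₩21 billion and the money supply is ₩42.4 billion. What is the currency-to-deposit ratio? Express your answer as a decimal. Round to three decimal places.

0.385

Using m = M/MB = 42.4/21 ≈ 2.019048. From m = (1 + c)/(c + rr + e), rearranging gives 1 + c = m·(c + rr + e), so c·(1 − m) = m·(rr + e) − 1.
Hence c = [m·(rr + e) − 1]/(1 − m) = [2.019048 × (0.206 + 0.095) − 1] / (1 − 2.019048) ≈ 0.384934.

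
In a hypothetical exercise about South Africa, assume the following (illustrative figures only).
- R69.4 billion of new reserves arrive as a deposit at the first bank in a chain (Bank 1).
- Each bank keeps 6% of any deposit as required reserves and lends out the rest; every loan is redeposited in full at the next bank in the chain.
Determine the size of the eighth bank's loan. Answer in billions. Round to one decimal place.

Each bank lends a fraction (1 − rr) = 0.9400 of the deposit it receives, so Bank 8 receives 69.4·0.9400^7 and lends 69.4·0.9400^8 ≈ 42.3041 billion.

R42.3 billion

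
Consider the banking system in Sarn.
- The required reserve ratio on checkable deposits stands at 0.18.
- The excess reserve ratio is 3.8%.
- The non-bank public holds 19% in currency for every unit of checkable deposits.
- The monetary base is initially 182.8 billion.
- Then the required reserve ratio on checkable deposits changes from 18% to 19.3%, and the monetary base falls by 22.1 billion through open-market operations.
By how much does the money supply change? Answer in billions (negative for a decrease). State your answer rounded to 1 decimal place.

-78.9 billion

Before: m₁ = (1 + 0.19) / (0.18 + 0.038 + 0.19) ≈ 2.91667, MB₁ = 182.8, so M₁ = 2.91667 × 182.8 ≈ 533.1673 billion.
After: m₂ = (1 + 0.19) / (0.193 + 0.038 + 0.19) ≈ 2.82660, MB₂ = 182.8 − 22.1 = 160.7, so M₂ = 2.82660 × 160.7 ≈ 454.2346 billion.
ΔM = M₂ − M₁ = 454.2346 − 533.1673 = -78.9327 billion.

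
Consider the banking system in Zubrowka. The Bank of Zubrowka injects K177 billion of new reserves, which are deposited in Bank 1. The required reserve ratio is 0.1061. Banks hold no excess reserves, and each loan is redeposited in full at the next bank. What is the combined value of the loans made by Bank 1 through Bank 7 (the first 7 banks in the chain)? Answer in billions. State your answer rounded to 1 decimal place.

Bank i lends (1 − rr)^i of the original deposit: Bank 1 lends 177·0.8939 = 158.2203, Bank 2 lends 177·0.8939² ≈ 141.4331, and so on.
Summing a geometric series: total = 177·[0.8939·(1 − 0.8939^7) / (1 − 0.8939)] ≈ 811.1428 billion.

K811.1 billion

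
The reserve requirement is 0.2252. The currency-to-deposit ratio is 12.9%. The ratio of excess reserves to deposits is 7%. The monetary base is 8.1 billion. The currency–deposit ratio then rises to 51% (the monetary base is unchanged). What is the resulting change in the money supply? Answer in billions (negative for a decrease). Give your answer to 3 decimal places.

Initially m₁ = (1 + 0.129) / (0.2252 + 0.07 + 0.129) ≈ 2.66148, so M₁ = 2.66148 × 8.1 ≈ 21.558 billion.
After the change m₂ = (1 + 0.51) / (0.2252 + 0.07 + 0.51) ≈ 1.87531, so M₂ = 1.87531 × 8.1 ≈ 15.19 billion.
ΔM = M₂ − M₁ = 15.19 − 21.558 = -6.368 billion.

-6.368 billion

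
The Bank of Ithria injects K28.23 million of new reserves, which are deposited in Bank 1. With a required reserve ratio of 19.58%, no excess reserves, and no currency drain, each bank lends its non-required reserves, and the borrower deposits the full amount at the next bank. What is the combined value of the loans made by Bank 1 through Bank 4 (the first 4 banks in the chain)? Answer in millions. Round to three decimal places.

K67.450 million

Bank i lends (1 − rr)^i of the original deposit: Bank 1 lends 28.23·0.8042 ≈ 22.7026, Bank 2 lends 28.23·0.8042² ≈ 18.2574, and so on.
Summing a geometric series: total = 28.23·[0.8042·(1 − 0.8042^4) / (1 − 0.8042)] ≈ 67.4503 million.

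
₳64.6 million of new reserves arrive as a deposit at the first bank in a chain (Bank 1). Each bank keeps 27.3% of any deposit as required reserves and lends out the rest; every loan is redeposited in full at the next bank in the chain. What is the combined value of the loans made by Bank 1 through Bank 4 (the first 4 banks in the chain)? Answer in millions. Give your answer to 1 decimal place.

₳124.0 million

Bank i lends (1 − rr)^i of the original deposit: Bank 1 lends 64.6·0.7270 = 46.9642, Bank 2 lends 64.6·0.7270² ≈ 34.1430, and so on.
Summing a geometric series: total = 64.6·[0.7270·(1 − 0.7270^4) / (1 − 0.7270)] ≈ 123.9747 million.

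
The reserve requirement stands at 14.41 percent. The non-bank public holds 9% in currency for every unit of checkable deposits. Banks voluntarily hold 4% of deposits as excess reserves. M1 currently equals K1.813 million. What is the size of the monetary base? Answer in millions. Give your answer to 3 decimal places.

K0.456 million

The money multiplier is m = (1 + c) / (rr + e + c) = (1 + 0.09) / (0.1441 + 0.04 + 0.09) ≈ 3.97665.
MB = M / m = 1.813 / 3.97665 ≈ 0.4559 million.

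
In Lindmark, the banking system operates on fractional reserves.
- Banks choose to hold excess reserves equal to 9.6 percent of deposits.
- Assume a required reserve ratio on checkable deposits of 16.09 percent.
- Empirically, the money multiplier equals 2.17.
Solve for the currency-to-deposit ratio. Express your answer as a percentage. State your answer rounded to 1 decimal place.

37.8%

Using m = 2.17. From m = (1 + c)/(c + rr + e), rearranging gives 1 + c = m·(c + rr + e), so c·(1 − m) = m·(rr + e) − 1.
Hence c = [m·(rr + e) − 1]/(1 − m) = [2.17 × (0.1609 + 0.096) − 1] / (1 − 2.17) ≈ 0.378228.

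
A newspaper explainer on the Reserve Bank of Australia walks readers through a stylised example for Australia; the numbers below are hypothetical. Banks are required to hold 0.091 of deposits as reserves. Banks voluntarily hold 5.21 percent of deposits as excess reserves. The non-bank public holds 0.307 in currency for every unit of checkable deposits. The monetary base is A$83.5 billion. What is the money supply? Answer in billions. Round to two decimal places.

The money multiplier is m = (1 + c) / (rr + e + c) = (1 + 0.307) / (0.091 + 0.0521 + 0.307) ≈ 2.90380.
So M = m × MB = 2.90380 × 83.5 = 242.4673 billion.

A$242.47 billion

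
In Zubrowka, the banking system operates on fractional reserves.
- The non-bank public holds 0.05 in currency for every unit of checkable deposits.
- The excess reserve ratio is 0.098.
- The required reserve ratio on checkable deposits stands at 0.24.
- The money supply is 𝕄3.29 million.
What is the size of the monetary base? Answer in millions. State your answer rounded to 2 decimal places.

The money multiplier is m = (1 + c) / (rr + e + c) = (1 + 0.05) / (0.24 + 0.098 + 0.05) ≈ 2.7062.
MB = M / m = 3.29 / 2.7062 ≈ 1.2157 million.

𝕄1.22 million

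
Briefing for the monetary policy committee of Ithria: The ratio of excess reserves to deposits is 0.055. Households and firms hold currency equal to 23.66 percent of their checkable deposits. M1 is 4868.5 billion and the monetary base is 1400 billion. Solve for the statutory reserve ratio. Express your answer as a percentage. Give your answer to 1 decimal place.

6.4%

Using m = M/MB = 4868.5/1400 = 3.477500. Since m = (1 + c)/(c + rr + e), the denominator satisfies c + rr + e = (1 + c)/m = (1 + 0.2366) / 3.477500 ≈ 0.355600.
With c = 0.2366 and e = 0.055, the statutory reserve ratio is 0.355600 − 0.2366 − 0.055 = 0.064.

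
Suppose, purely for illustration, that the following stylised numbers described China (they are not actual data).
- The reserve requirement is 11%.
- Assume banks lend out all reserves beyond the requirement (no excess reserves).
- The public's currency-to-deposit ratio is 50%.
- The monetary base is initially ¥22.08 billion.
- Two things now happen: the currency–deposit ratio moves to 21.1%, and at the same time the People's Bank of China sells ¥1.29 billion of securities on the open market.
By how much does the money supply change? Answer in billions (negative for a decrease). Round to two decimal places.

¥24.14 billion

Before: m₁ = (1 + 0.5) / (0.11 + 0.5) ≈ 2.45902, MB₁ = 22.08, so M₁ = 2.45902 × 22.08 ≈ 54.2952 billion.
After: m₂ = (1 + 0.211) / (0.11 + 0.211) ≈ 3.77259, MB₂ = 22.08 − 1.29 = 20.79, so M₂ = 3.77259 × 20.79 ≈ 78.4321 billion.
ΔM = M₂ − M₁ = 78.4321 − 54.2952 = 24.1369 billion.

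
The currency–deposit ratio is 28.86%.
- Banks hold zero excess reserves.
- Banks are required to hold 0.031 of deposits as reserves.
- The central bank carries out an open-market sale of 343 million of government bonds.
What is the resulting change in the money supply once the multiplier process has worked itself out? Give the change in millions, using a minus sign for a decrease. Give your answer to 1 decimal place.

-1382.9 million

The money multiplier is m = (1 + c) / (rr + c) = (1 + 0.2886) / (0.031 + 0.2886) ≈ 4.03191.
The sale removes 343 million of base, so ΔM = m × ΔMB = 4.03191 × (−343) ≈ -1382.9451 million.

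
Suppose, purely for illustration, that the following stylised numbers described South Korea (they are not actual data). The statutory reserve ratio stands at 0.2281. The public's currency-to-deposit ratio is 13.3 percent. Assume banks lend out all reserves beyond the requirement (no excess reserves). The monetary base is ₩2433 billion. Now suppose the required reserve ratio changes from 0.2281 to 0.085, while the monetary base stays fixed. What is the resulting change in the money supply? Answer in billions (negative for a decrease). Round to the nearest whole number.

Initially m₁ = (1 + 0.133) / (0.2281 + 0.133) ≈ 3.13764, so M₁ = 3.13764 × 2433 ≈ 7633.8781 billion.
After the change m₂ = (1 + 0.133) / (0.085 + 0.133) ≈ 5.19725, so M₂ = 5.19725 × 2433 ≈ 12644.9093 billion.
ΔM = M₂ − M₁ = 12644.9093 − 7633.8781 = 5011.0312 billion.

₩5011 billion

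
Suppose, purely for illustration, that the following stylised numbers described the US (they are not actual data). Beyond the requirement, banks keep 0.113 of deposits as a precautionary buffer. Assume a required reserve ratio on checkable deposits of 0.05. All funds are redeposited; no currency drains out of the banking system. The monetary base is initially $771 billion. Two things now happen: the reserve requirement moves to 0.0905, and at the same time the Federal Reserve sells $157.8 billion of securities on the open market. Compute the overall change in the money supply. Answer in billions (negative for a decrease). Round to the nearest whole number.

-1717 billion

Before: m₁ = 1 / (0.05 + 0.113) ≈ 6.1350, MB₁ = 771, so M₁ = 6.1350 × 771 = 4730.085 billion.
After: m₂ = 1 / (0.0905 + 0.113) ≈ 4.9140, MB₂ = 771 − 157.8 = 613.2, so M₂ = 4.9140 × 613.2 = 3013.2648 billion.
ΔM = M₂ − M₁ = 3013.2648 − 4730.085 = -1716.8202 billion.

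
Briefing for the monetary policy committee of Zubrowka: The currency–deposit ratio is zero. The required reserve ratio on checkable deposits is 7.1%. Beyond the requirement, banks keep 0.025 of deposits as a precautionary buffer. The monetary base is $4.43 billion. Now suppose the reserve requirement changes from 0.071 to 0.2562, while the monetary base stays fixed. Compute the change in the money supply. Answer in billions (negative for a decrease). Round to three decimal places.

-30.392 billion

Initially m₁ = 1 / (0.071 + 0.025) ≈ 10.41667, so M₁ = 10.41667 × 4.43 ≈ 46.1458 billion.
After the change m₂ = 1 / (0.2562 + 0.025) ≈ 3.55619, so M₂ = 3.55619 × 4.43 ≈ 15.7539 billion.
ΔM = M₂ − M₁ = 15.7539 − 46.1458 = -30.3919 billion.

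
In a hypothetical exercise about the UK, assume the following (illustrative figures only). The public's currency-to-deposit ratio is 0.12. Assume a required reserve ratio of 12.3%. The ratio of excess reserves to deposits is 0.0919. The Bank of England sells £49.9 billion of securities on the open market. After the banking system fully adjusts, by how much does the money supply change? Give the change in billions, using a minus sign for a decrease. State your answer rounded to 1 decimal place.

-166.9 billion

The money multiplier is m = (1 + c) / (rr + e + c) = (1 + 0.12) / (0.123 + 0.0919 + 0.12) ≈ 3.3443.
The sale removes 49.9 billion of base, so ΔM = m × ΔMB = 3.3443 × (−49.9) ≈ -166.8806 billion.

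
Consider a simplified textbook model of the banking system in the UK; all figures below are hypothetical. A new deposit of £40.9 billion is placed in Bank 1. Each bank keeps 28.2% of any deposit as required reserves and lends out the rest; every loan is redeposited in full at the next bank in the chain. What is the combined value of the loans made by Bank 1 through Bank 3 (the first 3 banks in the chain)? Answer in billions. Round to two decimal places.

£65.59 billion

Bank i lends (1 − rr)^i of the original deposit: Bank 1 lends 40.9·0.7180 = 29.3662, Bank 2 lends 40.9·0.7180² ≈ 21.0849, and so on.
Summing a geometric series: total = 40.9·[0.7180·(1 − 0.7180^3) / (1 − 0.7180)] ≈ 65.5901 billion.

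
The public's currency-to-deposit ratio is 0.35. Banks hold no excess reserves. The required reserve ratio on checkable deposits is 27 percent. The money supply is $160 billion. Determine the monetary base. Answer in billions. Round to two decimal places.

The money multiplier is m = (1 + c) / (rr + c) = (1 + 0.35) / (0.27 + 0.35) ≈ 2.177419.
MB = M / m = 160 / 2.177419 ≈ 73.4815 billion.

$73.48 billion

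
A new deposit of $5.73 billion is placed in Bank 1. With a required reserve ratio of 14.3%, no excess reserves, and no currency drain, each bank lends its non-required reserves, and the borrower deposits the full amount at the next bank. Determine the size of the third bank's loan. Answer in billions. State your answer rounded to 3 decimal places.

Each bank lends a fraction (1 − rr) = 0.8570 of the deposit it receives, so Bank 3 receives 5.73·0.8570^2 and lends 5.73·0.8570^3 ≈ 3.6066 billion.

$3.607 billion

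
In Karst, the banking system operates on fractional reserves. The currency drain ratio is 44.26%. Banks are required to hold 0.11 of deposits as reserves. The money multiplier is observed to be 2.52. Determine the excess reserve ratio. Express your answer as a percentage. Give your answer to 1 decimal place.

Using m = 2.52. Since m = (1 + c)/(c + rr + e), the denominator satisfies c + rr + e = (1 + c)/m = (1 + 0.4426) / 2.52 ≈ 0.572460.
With c = 0.4426 and rr = 0.11, the excess reserve ratio is 0.572460 − 0.4426 − 0.11 = 0.01986.

2.0%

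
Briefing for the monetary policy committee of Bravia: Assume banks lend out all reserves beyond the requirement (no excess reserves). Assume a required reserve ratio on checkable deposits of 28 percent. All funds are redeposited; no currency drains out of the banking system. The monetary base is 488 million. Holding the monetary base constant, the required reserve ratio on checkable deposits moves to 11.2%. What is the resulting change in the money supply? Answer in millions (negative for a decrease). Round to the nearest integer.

Initially m₁ = 1 / (0.28) ≈ 3.5714, so M₁ = 3.5714 × 488 = 1742.8432 million.
After the change m₂ = 1 / (0.112) ≈ 8.9286, so M₂ = 8.9286 × 488 = 4357.1568 million.
ΔM = M₂ − M₁ = 4357.1568 − 1742.8432 = 2614.3136 million.

2614 million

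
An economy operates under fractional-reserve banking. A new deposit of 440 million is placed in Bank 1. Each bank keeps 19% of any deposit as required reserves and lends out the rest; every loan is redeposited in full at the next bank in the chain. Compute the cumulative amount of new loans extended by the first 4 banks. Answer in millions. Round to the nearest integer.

Bank i lends (1 − rr)^i of the original deposit: Bank 1 lends 440·0.8100 = 356.4000, Bank 2 lends 440·0.8100² = 288.6840, and so on.
Summing a geometric series: total = 440·[0.8100·(1 − 0.8100^4) / (1 − 0.8100)] ≈ 1068.3236 million.

1068 million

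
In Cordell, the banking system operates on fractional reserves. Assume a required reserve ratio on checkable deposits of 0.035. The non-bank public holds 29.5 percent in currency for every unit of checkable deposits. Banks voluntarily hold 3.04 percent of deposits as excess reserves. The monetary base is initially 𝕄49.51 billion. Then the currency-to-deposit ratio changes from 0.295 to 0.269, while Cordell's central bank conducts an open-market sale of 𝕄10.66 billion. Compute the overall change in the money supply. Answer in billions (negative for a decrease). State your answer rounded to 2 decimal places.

Before: m₁ = (1 + 0.295) / (0.035 + 0.0304 + 0.295) ≈ 3.59323, MB₁ = 49.51, so M₁ = 3.59323 × 49.51 ≈ 177.9008 billion.
After: m₂ = (1 + 0.269) / (0.035 + 0.0304 + 0.269) ≈ 3.79486, MB₂ = 49.51 − 10.66 = 38.85, so M₂ = 3.79486 × 38.85 ≈ 147.4303 billion.
ΔM = M₂ − M₁ = 147.4303 − 177.9008 = -30.4705 billion.

-30.47 billion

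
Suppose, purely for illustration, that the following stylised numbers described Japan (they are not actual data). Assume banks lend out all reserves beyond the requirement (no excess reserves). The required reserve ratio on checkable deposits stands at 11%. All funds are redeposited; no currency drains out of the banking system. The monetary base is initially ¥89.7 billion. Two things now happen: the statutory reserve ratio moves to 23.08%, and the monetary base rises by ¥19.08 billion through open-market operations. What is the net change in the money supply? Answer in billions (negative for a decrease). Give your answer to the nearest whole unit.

-344 billion

Before: m₁ = 1 / (0.11) ≈ 9.0909, MB₁ = 89.7, so M₁ = 9.0909 × 89.7 ≈ 815.4537 billion.
After: m₂ = 1 / (0.2308) ≈ 4.3328, MB₂ = 89.7 + 19.08 = 108.78, so M₂ = 4.3328 × 108.78 ≈ 471.322 billion.
ΔM = M₂ − M₁ = 471.322 − 815.4537 = -344.1317 billion.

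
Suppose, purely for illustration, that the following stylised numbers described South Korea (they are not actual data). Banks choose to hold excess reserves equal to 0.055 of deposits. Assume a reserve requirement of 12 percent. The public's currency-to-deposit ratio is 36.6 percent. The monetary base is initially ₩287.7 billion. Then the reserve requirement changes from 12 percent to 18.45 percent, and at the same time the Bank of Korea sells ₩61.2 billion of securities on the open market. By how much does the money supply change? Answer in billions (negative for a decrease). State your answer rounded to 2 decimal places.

Before: m₁ = (1 + 0.366) / (0.12 + 0.055 + 0.366) ≈ 2.524954, MB₁ = 287.7, so M₁ = 2.524954 × 287.7 ≈ 726.4293 billion.
After: m₂ = (1 + 0.366) / (0.1845 + 0.055 + 0.366) ≈ 2.255987, MB₂ = 287.7 − 61.2 = 226.5, so M₂ = 2.255987 × 226.5 ≈ 510.9811 billion.
ΔM = M₂ − M₁ = 510.9811 − 726.4293 = -215.4482 billion.

-215.45 billion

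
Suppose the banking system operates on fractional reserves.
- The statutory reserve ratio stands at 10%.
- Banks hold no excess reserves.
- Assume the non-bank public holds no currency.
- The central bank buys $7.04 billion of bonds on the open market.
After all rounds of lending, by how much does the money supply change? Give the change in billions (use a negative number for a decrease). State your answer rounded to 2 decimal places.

The simple money multiplier is m = 1/rr = 1/0.1 = 10.
An open-market purchase increases the monetary base by 7.04 billion, so ΔM = m × ΔMB = 10 × 7.04 = 70.4 billion.

$70.40 billion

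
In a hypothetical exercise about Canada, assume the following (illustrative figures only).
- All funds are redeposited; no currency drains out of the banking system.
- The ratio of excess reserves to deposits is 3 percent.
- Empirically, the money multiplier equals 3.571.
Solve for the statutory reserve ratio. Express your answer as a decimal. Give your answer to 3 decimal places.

0.250

Using m = 3.571. Since m = (1 + c)/(c + rr + e), the denominator satisfies c + rr + e = (1 + c)/m = (1 + 0) / 3.571 ≈ 0.280034.
With c = 0 and e = 0.03, the statutory reserve ratio is 0.280034 − 0 − 0.03 = 0.250034.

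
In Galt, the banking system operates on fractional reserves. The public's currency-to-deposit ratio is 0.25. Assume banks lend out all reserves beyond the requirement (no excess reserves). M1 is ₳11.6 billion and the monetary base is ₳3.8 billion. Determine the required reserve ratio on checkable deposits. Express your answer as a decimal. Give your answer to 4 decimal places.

0.1595

Using m = M/MB = 11.6/3.8 ≈ 3.052632. Since m = (1 + c)/(c + rr + e), the denominator satisfies c + rr + e = (1 + c)/m = (1 + 0.25) / 3.052632 ≈ 0.409483.
With c = 0.25 and e = 0, the required reserve ratio on checkable deposits is 0.409483 − 0.25 − 0 = 0.159483.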